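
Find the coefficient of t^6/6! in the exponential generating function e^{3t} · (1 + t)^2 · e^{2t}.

The EGF product rule gives c_6 = Σ_{k_1+k_2+k_3=6} C(6; k_1,k_2,k_3) · ∏ g_i(k_i), where e^{3t} gives (3)^k; (1+t)^2 gives the falling factorial (2)_k; e^{2t} gives (2)^k.
g_1(k) for k = 0…6: 1, 3, 9, 27, 81, 243, 729.
g_2(k) for k = 0…6: 1, 2, 2, 0, 0, 0, 0.
g_3(k) for k = 0…6: 1, 2, 4, 8, 16, 32, 64.
First combine the last two factors: h(k) = Σ_j C(k,j)·g_2(j)·g_3(k−j) for k = 0…6: 1, 4, 14, 44, 128, 352, 928.
c_6 = Σ_k C(6,k)·g_1(k)·h(6−k) = 1·1·928 + 6·3·352 + 15·9·128 + 20·27·44 + 15·81·14 + 6·243·4 + 1·729·1 = 928 + 6336 + 17280 + 23760 + 17010 + 5832 + 729 = 71875.

71875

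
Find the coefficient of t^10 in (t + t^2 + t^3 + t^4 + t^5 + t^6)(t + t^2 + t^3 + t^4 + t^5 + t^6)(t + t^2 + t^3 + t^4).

(t + t^2 + t^3 + t^4 + t^5 + t^6) has coefficients 0,1,1,1,1,1,1 for degrees 0…6.
(t + t^2 + t^3 + t^4 + t^5 + t^6) has coefficients 0,1,1,1,1,1,1,0,0,0,0 for degrees 0…10.
Finally multiplying by (t + t^2 + t^3 + t^4), the product of all factors after the first has coefficients 0,0,1,2,3,4,4,4,3,2,1 for degrees 0…10.
[t^10] = 1·2 + 1·3 + 1·4 + 1·4 + 1·4 + 1·3 = 20.

20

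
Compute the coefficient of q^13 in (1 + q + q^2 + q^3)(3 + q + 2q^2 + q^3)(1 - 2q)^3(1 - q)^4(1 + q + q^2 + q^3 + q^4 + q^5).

(1 + q + q^2 + q^3) has coefficients 1,1,1,1 for degrees 0…3.
(3 + q + 2q^2 + q^3) has coefficients 3,1,2,1,0,0,0,0,0,0,0,0,0,0 for degrees 0…13.
Multiplying by (1 - 2q)^3 gives running coefficients 3,-17,32,-23,10,-4,-8,0,0,0,0,0,0,0 for degrees 0…13.
Multiplying by (1 - q)^4 gives running coefficients 3,-29,118,-265,365,-327,192,-55,-22,28,-8,0,0,0 for degrees 0…13.
Finally multiplying by (1 + q + q^2 + q^3 + q^4 + q^5), the product of all factors after the first has coefficients 3,-26,92,-173,192,-135,54,28,-112,181,-192,135,-57,-2 for degrees 0…13.
[q^13] = 1·(-2) + 1·(-57) + 1·135 + 1·(-192) = -116.

-116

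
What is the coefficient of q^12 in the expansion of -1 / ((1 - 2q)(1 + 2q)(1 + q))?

-5461

Partial fractions give a closed form: a_n = (-1/3)·2^n + (-1)·(-2)^n + (1/3)·(-1)^n.
At n = 12: a_12 = -5461.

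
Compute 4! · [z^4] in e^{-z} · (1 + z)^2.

The EGF product rule gives c_4 = Σ_{k_1+k_2=4} C(4; k_1,k_2) · ∏ g_i(k_i), where e^{-z} gives (-1)^k; (1+z)^2 gives the falling factorial (2)_k.
g_1(k) for k = 0…4: 1, -1, 1, -1, 1.
g_2(k) for k = 0…4: 1, 2, 2, 0, 0.
c_4 = Σ_k C(4,k)·g_1(k)·g_2(4−k) = 6·1·2 + 4·(-1)·2 + 1·1·1 = 12 − 8 + 1 = 5.

5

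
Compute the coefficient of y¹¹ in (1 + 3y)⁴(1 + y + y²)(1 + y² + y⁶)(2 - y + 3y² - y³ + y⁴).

711

(1 + 3y)⁴ has coefficients 1,12,54,108,81 for degrees 0…4.
(1 + y + y²) has coefficients 1,1,1,0,0,0,0,0,0,0,0,0 for degrees 0…11.
Multiplying by (1 + y² + y⁶) gives running coefficients 1,1,2,1,1,0,1,1,1,0,0,0 for degrees 0…11.
Finally multiplying by (2 - y + 3y² - y³ + y⁴), the product of all factors after the first has coefficients 2,1,6,2,7,1,6,1,5,1,3,0 for degrees 0…11.
[y¹¹] = 1·0 + 12·3 + 54·1 + 108·5 + 81·1 = 711.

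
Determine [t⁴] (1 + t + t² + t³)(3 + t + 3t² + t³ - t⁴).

4

(1 + t + t² + t³) has coefficients 1,1,1,1 for degrees 0…3.
(3 + t + 3t² + t³ - t⁴) has coefficients 3,1,3,1,-1 for degrees 0…4.
[t⁴] = 1·(-1) + 1·1 + 1·3 + 1·1 = 4.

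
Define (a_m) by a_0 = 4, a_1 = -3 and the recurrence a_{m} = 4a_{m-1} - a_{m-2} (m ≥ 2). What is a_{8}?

-44236

The ordinary generating function has denominator 1 - 4q + q^2.
Iterating the recurrence: a_0,…,a_{8} = 4, -3, -16, -61, -228, -851, -3176, -11853, -44236.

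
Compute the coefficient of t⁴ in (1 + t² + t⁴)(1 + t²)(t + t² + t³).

(1 + t² + t⁴) has coefficients 1,0,1,0,1 for degrees 0…4.
(1 + t²) has coefficients 1,0,1,0,0 for degrees 0…4.
Finally multiplying by (t + t² + t³), the product of all factors after the first has coefficients 0,1,1,2,1 for degrees 0…4.
[t⁴] = 1·1 + 1·1 + 1·0 = 2.

2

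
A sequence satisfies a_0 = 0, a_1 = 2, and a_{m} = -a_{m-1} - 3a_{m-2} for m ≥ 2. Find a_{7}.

26

The ordinary generating function has denominator 1 + y + 3y^2.
Iterating the recurrence: a_0,…,a_{7} = 0, 2, -2, -4, 10, 2, -32, 26.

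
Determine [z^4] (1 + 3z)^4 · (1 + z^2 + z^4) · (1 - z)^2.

-49

(1 + 3z)^4 has coefficients 1,12,54,108,81 for degrees 0…4.
(1 + z^2 + z^4) has coefficients 1,0,1,0,1 for degrees 0…4.
Finally multiplying by (1 - z)^2, the product of all factors after the first has coefficients 1,-2,2,-2,2 for degrees 0…4.
[z^4] = 1·2 + 12·(-2) + 54·2 + 108·(-2) + 81·1 = -49.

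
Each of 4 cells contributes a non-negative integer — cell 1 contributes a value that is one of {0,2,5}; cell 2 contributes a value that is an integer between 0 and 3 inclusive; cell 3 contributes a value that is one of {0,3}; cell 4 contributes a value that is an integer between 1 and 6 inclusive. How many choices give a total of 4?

The generating function for the choices is (1 + x² + x⁵)·(1 + x + x² + x³)·(1 + x³)·(x + x² + x³ + x⁴ + x⁵ + x⁶); the count is [x⁴].
(1 + x² + x⁵) has coefficients 1,0,1,0,0 for degrees 0…4.
(1 + x + x² + x³) has coefficients 1,1,1,1,0 for degrees 0…4.
Multiplying by (1 + x³) gives running coefficients 1,1,1,2,1 for degrees 0…4.
Finally multiplying by (x + x² + x³ + x⁴ + x⁵ + x⁶), the product of all factors after the first has coefficients 0,1,2,3,5 for degrees 0…4.
[x⁴] = 1·5 + 1·2 = 7.

7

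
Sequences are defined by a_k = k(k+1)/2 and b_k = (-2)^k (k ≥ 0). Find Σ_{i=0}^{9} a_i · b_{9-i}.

This is [x^9] in the product of the two ordinary generating functions.
Σ = 0·(-512) + 1·256 + 3·(-128) + 6·64 + 10·(-32) + 15·16 + 21·(-8) + 28·4 + 36·(-2) + 45·1 = 93.

93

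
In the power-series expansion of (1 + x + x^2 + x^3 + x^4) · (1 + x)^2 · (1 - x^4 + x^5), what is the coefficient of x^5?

(1 + x + x^2 + x^3 + x^4) has coefficients 1,1,1,1,1 for degrees 0…4.
(1 + x)^2 has coefficients 1,2,1,0,0,0 for degrees 0…5.
Finally multiplying by (1 - x^4 + x^5), the product of all factors after the first has coefficients 1,2,1,0,-1,-1 for degrees 0…5.
[x^5] = 1·(-1) + 1·(-1) + 1·0 + 1·1 + 1·2 = 1.

1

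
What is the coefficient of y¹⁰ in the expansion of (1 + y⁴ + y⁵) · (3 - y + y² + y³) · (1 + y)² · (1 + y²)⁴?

89

(1 + y⁴ + y⁵) has coefficients 1,0,0,0,1,1 for degrees 0…5.
(3 - y + y² + y³) has coefficients 3,-1,1,1,0,0,0,0,0,0,0 for degrees 0…10.
Multiplying by (1 + y)² gives running coefficients 3,5,2,2,3,1,0,0,0,0,0 for degrees 0…10.
Finally multiplying by (1 + y²)⁴, the product of all factors after the first has coefficients 3,5,14,22,29,39,36,36,29,19,14 for degrees 0…10.
[y¹⁰] = 1·14 + 1·36 + 1·39 = 89.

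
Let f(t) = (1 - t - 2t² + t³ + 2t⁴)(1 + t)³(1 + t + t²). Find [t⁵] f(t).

-2

(1 - t - 2t² + t³ + 2t⁴) has coefficients 1,-1,-2,1,2 for degrees 0…4.
(1 + t)³ has coefficients 1,3,3,1,0,0 for degrees 0…5.
Finally multiplying by (1 + t + t²), the product of all factors after the first has coefficients 1,4,7,7,4,1 for degrees 0…5.
[t⁵] = 1·1 − 1·4 − 2·7 + 1·7 + 2·4 = -2.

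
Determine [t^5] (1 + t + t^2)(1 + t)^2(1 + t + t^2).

4

(1 + t + t^2) has coefficients 1,1,1 for degrees 0…2.
(1 + t)^2 has coefficients 1,2,1,0,0,0 for degrees 0…5.
Finally multiplying by (1 + t + t^2), the product of all factors after the first has coefficients 1,3,4,3,1,0 for degrees 0…5.
[t^5] = 1·0 + 1·1 + 1·3 = 4.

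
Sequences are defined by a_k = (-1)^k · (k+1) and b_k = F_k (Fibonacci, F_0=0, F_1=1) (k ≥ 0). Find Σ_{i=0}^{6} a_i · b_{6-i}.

-2

The convolution is the t^6 coefficient of A(t)B(t).
Σ = 1·8 − 2·5 + 3·3 − 4·2 + 5·1 − 6·1 + 7·0 = -2.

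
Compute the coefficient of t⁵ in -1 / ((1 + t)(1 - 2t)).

Partial fractions give a closed form: a_n = (-1/3)·(-1)^n + (-2/3)·2^n.
At n = 5: a_5 = -21.

-21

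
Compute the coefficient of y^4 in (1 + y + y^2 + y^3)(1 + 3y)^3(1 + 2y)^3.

971

(1 + y + y^2 + y^3) has coefficients 1,1,1,1 for degrees 0…3.
(1 + 3y)^3 has coefficients 1,9,27,27,0 for degrees 0…4.
Finally multiplying by (1 + 2y)^3, the product of all factors after the first has coefficients 1,15,93,305,558 for degrees 0…4.
[y^4] = 1·558 + 1·305 + 1·93 + 1·15 = 971.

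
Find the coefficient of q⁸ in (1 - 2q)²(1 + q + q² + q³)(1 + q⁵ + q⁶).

2

(1 - 2q)² has coefficients 1,-4,4 for degrees 0…2.
(1 + q + q² + q³) has coefficients 1,1,1,1,0,0,0,0,0 for degrees 0…8.
Finally multiplying by (1 + q⁵ + q⁶), the product of all factors after the first has coefficients 1,1,1,1,0,1,2,2,2 for degrees 0…8.
[q⁸] = 1·2 − 4·2 + 4·2 = 2.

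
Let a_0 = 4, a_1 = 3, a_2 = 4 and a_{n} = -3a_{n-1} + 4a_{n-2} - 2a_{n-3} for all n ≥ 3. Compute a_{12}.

2731530

The ordinary generating function has denominator 1 + 3z - 4z^2 + 2z^3.
Iterating the recurrence: a_0,…,a_{12} = 4, 3, 4, -8, 34, -142, 578, -2370, 9706, -39754, 162826, -666906, 2731530.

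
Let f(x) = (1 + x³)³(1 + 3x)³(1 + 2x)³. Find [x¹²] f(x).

953

(1 + x³)³ has coefficients 1,0,0,3,0,0,3,0,0,1 for degrees 0…9.
(1 + 3x)³ has coefficients 1,9,27,27,0,0,0,0,0,0,0,0,0 for degrees 0…12.
Finally multiplying by (1 + 2x)³, the product of all factors after the first has coefficients 1,15,93,305,558,540,216,0,0,0,0,0,0 for degrees 0…12.
[x¹²] = 1·0 + 3·0 + 3·216 + 1·305 = 953.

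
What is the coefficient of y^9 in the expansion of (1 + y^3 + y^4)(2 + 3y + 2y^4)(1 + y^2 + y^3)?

2

(1 + y^3 + y^4) has coefficients 1,0,0,1,1 for degrees 0…4.
(2 + 3y + 2y^4) has coefficients 2,3,0,0,2,0,0,0,0,0 for degrees 0…9.
Finally multiplying by (1 + y^2 + y^3), the product of all factors after the first has coefficients 2,3,2,5,5,0,2,2,0,0 for degrees 0…9.
[y^9] = 1·0 + 1·2 + 1·0 = 2.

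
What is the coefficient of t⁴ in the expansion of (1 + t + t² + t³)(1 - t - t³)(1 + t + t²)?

-3

(1 + t + t² + t³) has coefficients 1,1,1,1 for degrees 0…3.
(1 - t - t³) has coefficients 1,-1,0,-1,0 for degrees 0…4.
Finally multiplying by (1 + t + t²), the product of all factors after the first has coefficients 1,0,0,-2,-1 for degrees 0…4.
[t⁴] = 1·(-1) + 1·(-2) + 1·0 + 1·0 = -3.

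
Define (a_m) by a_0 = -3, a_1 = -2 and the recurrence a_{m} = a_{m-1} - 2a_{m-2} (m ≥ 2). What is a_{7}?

The ordinary generating function has denominator 1 - t + 2t^2.
Iterating the recurrence: a_0,…,a_{7} = -3, -2, 4, 8, 0, -16, -16, 16.

16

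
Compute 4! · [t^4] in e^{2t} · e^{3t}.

625

The EGF product rule gives c_4 = Σ_{k_1+k_2=4} C(4; k_1,k_2) · ∏ g_i(k_i), where e^{2t} gives (2)^k; e^{3t} gives (3)^k.
g_1(k) for k = 0…4: 1, 2, 4, 8, 16.
g_2(k) for k = 0…4: 1, 3, 9, 27, 81.
c_4 = Σ_k C(4,k)·g_1(k)·g_2(4−k) = 1·1·81 + 4·2·27 + 6·4·9 + 4·8·3 + 1·16·1 = 81 + 216 + 216 + 96 + 16 = 625.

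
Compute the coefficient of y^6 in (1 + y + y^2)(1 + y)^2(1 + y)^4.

22

(1 + y + y^2) has coefficients 1,1,1 for degrees 0…2.
(1 + y)^2 has coefficients 1,2,1,0,0,0,0 for degrees 0…6.
Finally multiplying by (1 + y)^4, the product of all factors after the first has coefficients 1,6,15,20,15,6,1 for degrees 0…6.
[y^6] = 1·1 + 1·6 + 1·15 = 22.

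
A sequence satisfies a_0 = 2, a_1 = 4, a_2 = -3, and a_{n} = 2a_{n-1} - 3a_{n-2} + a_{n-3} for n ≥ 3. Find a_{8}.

-18

The ordinary generating function has denominator 1 - 2t + 3t^2 - t^3.
Iterating the recurrence: a_0,…,a_{8} = 2, 4, -3, -16, -19, 7, 55, 70, -18.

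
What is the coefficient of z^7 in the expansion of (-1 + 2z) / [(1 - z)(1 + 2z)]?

The denominator gives the recurrence a_n = −a_(n−1) + 2a_(n−2) for n ≥ 2; the numerator fixes a_0 = -1, a_1 = 3.
Iterating: -1, 3, -5, 11, -21, 43, -85, 171, so a_7 = 171.

171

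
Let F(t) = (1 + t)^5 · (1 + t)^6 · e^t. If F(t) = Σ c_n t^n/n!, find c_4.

The EGF product rule gives c_4 = Σ_{k_1+k_2+k_3=4} C(4; k_1,k_2,k_3) · ∏ g_i(k_i), where (1+t)^5 gives the falling factorial (5)_k; (1+t)^6 gives the falling factorial (6)_k; e^t gives (1)^k.
g_1(k) for k = 0…4: 1, 5, 20, 60, 120.
g_2(k) for k = 0…4: 1, 6, 30, 120, 360.
g_3(k) for k = 0…4: 1, 1, 1, 1, 1.
First combine the last two factors: h(k) = Σ_j C(k,j)·g_2(j)·g_3(k−j) for k = 0…4: 1, 7, 43, 229, 1045.
c_4 = Σ_k C(4,k)·g_1(k)·h(4−k) = 1·1·1045 + 4·5·229 + 6·20·43 + 4·60·7 + 1·120·1 = 1045 + 4580 + 5160 + 1680 + 120 = 12585.

12585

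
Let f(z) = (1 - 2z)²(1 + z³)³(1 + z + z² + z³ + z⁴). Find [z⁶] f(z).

10

(1 - 2z)² has coefficients 1,-4,4 for degrees 0…2.
(1 + z³)³ has coefficients 1,0,0,3,0,0,3 for degrees 0…6.
Finally multiplying by (1 + z + z² + z³ + z⁴), the product of all factors after the first has coefficients 1,1,1,4,4,3,6 for degrees 0…6.
[z⁶] = 1·6 − 4·3 + 4·4 = 10.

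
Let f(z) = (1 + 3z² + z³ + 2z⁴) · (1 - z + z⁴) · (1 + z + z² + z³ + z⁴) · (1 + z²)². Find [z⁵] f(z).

2

(1 + 3z² + z³ + 2z⁴) has coefficients 1,0,3,1,2 for degrees 0…4.
(1 - z + z⁴) has coefficients 1,-1,0,0,1,0 for degrees 0…5.
Multiplying by (1 + z + z² + z³ + z⁴) gives running coefficients 1,0,0,0,1,0 for degrees 0…5.
Finally multiplying by (1 + z²)², the product of all factors after the first has coefficients 1,0,2,0,2,0 for degrees 0…5.
[z⁵] = 1·0 + 3·0 + 1·2 + 2·0 = 2.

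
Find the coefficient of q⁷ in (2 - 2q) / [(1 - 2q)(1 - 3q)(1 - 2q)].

The denominator gives the recurrence a_n = 7a_(n−1) − 16a_(n−2) + 12a_(n−3) for n ≥ 3; the numerator fixes a_0 = 2, a_1 = 12, a_2 = 52.
Iterating: 2, 12, 52, 196, 684, 2276, 7340, 23172, so a_7 = 23172.

23172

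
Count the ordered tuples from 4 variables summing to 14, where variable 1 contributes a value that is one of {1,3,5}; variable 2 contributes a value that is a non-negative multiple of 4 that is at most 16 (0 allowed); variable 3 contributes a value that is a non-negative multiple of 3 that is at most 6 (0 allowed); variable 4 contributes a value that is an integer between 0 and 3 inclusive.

9

The generating function for the choices is (z + z³ + z⁵)·(1 + z⁴ + z⁸ + z¹² + z¹⁶)·(1 + z³ + z⁶)·(1 + z + z² + z³); the count is [z¹⁴].
(z + z³ + z⁵) has coefficients 0,1,0,1,0,1 for degrees 0…5.
(1 + z⁴ + z⁸ + z¹² + z¹⁶) has coefficients 1,0,0,0,1,0,0,0,1,0,0,0,1,0,0 for degrees 0…14.
Multiplying by (1 + z³ + z⁶) gives running coefficients 1,0,0,1,1,0,1,1,1,0,1,1,1,0,1 for degrees 0…14.
Finally multiplying by (1 + z + z² + z³), the product of all factors after the first has coefficients 1,1,1,2,2,2,3,3,3,3,3,3,3,3,3 for degrees 0…14.
[z¹⁴] = 1·3 + 1·3 + 1·3 = 9.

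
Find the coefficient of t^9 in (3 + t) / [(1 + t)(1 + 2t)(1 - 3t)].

Partial fractions give a closed form: a_n = (-1/2)·(-1)^n + (2)·(-2)^n + (3/2)·3^n.
At n = 9: a_9 = 28501.

28501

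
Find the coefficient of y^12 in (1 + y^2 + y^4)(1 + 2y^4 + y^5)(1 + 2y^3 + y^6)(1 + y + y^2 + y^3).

19

(1 + y^2 + y^4) has coefficients 1,0,1,0,1 for degrees 0…4.
(1 + 2y^4 + y^5) has coefficients 1,0,0,0,2,1,0,0,0,0,0,0,0 for degrees 0…12.
Multiplying by (1 + 2y^3 + y^6) gives running coefficients 1,0,0,2,2,1,1,4,2,0,2,1,0 for degrees 0…12.
Finally multiplying by (1 + y + y^2 + y^3), the product of all factors after the first has coefficients 1,1,1,3,4,5,6,8,8,7,8,5,3 for degrees 0…12.
[y^12] = 1·3 + 1·8 + 1·8 = 19.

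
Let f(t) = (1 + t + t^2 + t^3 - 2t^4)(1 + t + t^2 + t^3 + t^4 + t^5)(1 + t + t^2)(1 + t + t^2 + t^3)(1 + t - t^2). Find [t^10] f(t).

-14

(1 + t + t^2 + t^3 - 2t^4) has coefficients 1,1,1,1,-2 for degrees 0…4.
(1 + t + t^2 + t^3 + t^4 + t^5) has coefficients 1,1,1,1,1,1,0,0,0,0,0 for degrees 0…10.
Multiplying by (1 + t + t^2) gives running coefficients 1,2,3,3,3,3,2,1,0,0,0 for degrees 0…10.
Multiplying by (1 + t + t^2 + t^3) gives running coefficients 1,3,6,9,11,12,11,9,6,3,1 for degrees 0…10.
Finally multiplying by (1 + t - t^2), the product of all factors after the first has coefficients 1,4,8,12,14,14,12,8,4,0,-2 for degrees 0…10.
[t^10] = 1·(-2) + 1·0 + 1·4 + 1·8 − 2·12 = -14.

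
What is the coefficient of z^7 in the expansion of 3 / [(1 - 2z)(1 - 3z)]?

Partial fractions give a closed form: a_n = (-6)·2^n + (9)·3^n.
At n = 7: a_7 = 18915.

18915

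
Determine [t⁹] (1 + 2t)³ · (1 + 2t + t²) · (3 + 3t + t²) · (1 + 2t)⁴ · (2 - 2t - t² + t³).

-10460

(1 + 2t)³ has coefficients 1,6,12,8 for degrees 0…3.
(1 + 2t + t²) has coefficients 1,2,1,0,0,0,0,0,0,0 for degrees 0…9.
Multiplying by (3 + 3t + t²) gives running coefficients 3,9,10,5,1,0,0,0,0,0 for degrees 0…9.
Multiplying by (1 + 2t)⁴ gives running coefficients 3,33,154,397,617,592,344,112,16,0 for degrees 0…9.
Finally multiplying by (2 - 2t - t² + t³), the product of all factors after the first has coefficients 6,60,239,456,319,-293,-716,-439,56,200 for degrees 0…9.
[t⁹] = 1·200 + 6·56 + 12·(-439) + 8·(-716) = -10460.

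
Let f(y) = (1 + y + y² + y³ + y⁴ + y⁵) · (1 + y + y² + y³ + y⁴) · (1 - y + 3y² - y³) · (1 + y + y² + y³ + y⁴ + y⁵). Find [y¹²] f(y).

(1 + y + y² + y³ + y⁴ + y⁵) has coefficients 1,1,1,1,1,1 for degrees 0…5.
(1 + y + y² + y³ + y⁴) has coefficients 1,1,1,1,1,0,0,0,0,0,0,0,0 for degrees 0…12.
Multiplying by (1 - y + 3y² - y³) gives running coefficients 1,0,3,2,2,1,2,-1,0,0,0,0,0 for degrees 0…12.
Finally multiplying by (1 + y + y² + y³ + y⁴ + y⁵), the product of all factors after the first has coefficients 1,1,4,6,8,9,10,9,6,4,2,1,-1 for degrees 0…12.
[y¹²] = 1·(-1) + 1·1 + 1·2 + 1·4 + 1·6 + 1·9 = 21.

21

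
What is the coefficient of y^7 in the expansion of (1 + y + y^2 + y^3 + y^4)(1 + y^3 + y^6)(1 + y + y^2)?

(1 + y + y^2 + y^3 + y^4) has coefficients 1,1,1,1,1 for degrees 0…4.
(1 + y^3 + y^6) has coefficients 1,0,0,1,0,0,1,0 for degrees 0…7.
Finally multiplying by (1 + y + y^2), the product of all factors after the first has coefficients 1,1,1,1,1,1,1,1 for degrees 0…7.
[y^7] = 1·1 + 1·1 + 1·1 + 1·1 + 1·1 = 5.

5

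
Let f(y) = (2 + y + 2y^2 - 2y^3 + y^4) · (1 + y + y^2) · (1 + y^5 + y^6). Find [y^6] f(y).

6

(2 + y + 2y^2 - 2y^3 + y^4) has coefficients 2,1,2,-2,1 for degrees 0…4.
(1 + y + y^2) has coefficients 1,1,1,0,0,0,0 for degrees 0…6.
Finally multiplying by (1 + y^5 + y^6), the product of all factors after the first has coefficients 1,1,1,0,0,1,2 for degrees 0…6.
[y^6] = 2·2 + 1·1 + 2·0 − 2·0 + 1·1 = 6.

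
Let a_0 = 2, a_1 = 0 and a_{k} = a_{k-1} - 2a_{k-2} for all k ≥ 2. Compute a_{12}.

-92

The ordinary generating function has denominator 1 - y + 2y^2.
Iterating the recurrence: a_0,…,a_{12} = 2, 0, -4, -4, 4, 12, 4, -20, -28, 12, 68, 44, -92.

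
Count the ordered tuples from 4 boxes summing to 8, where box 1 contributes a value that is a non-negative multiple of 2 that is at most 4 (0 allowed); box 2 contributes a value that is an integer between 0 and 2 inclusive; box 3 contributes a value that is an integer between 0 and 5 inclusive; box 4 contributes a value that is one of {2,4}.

15

The generating function for the choices is (1 + y^2 + y^4)·(1 + y + y^2)·(1 + y + y^2 + y^3 + y^4 + y^5)·(y^2 + y^4); the count is [y^8].
(1 + y^2 + y^4) has coefficients 1,0,1,0,1 for degrees 0…4.
(1 + y + y^2) has coefficients 1,1,1,0,0,0,0,0,0 for degrees 0…8.
Multiplying by (1 + y + y^2 + y^3 + y^4 + y^5) gives running coefficients 1,2,3,3,3,3,2,1,0 for degrees 0…8.
Finally multiplying by (y^2 + y^4), the product of all factors after the first has coefficients 0,0,1,2,4,5,6,6,5 for degrees 0…8.
[y^8] = 1·5 + 1·6 + 1·4 = 15.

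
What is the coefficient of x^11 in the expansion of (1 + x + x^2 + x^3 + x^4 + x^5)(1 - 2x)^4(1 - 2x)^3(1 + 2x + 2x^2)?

(1 + x + x^2 + x^3 + x^4 + x^5) has coefficients 1,1,1,1,1,1 for degrees 0…5.
(1 - 2x)^4 has coefficients 1,-8,24,-32,16,0,0,0,0,0,0,0 for degrees 0…11.
Multiplying by (1 - 2x)^3 gives running coefficients 1,-14,84,-280,560,-672,448,-128,0,0,0,0 for degrees 0…11.
Finally multiplying by (1 + 2x + 2x^2), the product of all factors after the first has coefficients 1,-12,58,-140,168,-112,224,-576,640,-256,0,0 for degrees 0…11.
[x^11] = 1·0 + 1·0 + 1·(-256) + 1·640 + 1·(-576) + 1·224 = 32.

32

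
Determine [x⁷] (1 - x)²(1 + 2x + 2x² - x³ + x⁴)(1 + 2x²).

-6

(1 - x)² has coefficients 1,-2,1 for degrees 0…2.
(1 + 2x + 2x² - x³ + x⁴) has coefficients 1,2,2,-1,1,0,0,0 for degrees 0…7.
Finally multiplying by (1 + 2x²), the product of all factors after the first has coefficients 1,2,4,3,5,-2,2,0 for degrees 0…7.
[x⁷] = 1·0 − 2·2 + 1·(-2) = -6.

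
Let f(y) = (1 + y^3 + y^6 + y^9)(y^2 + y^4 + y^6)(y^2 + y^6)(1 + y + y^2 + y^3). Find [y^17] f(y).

(1 + y^3 + y^6 + y^9) has coefficients 1,0,0,1,0,0,1,0,0,1 for degrees 0…9.
(y^2 + y^4 + y^6) has coefficients 0,0,1,0,1,0,1,0,0,0,0,0,0,0,0,0,0,0 for degrees 0…17.
Multiplying by (y^2 + y^6) gives running coefficients 0,0,0,0,1,0,1,0,2,0,1,0,1,0,0,0,0,0 for degrees 0…17.
Finally multiplying by (1 + y + y^2 + y^3), the product of all factors after the first has coefficients 0,0,0,0,1,1,2,2,3,3,3,3,2,2,1,1,0,0 for degrees 0…17.
[y^17] = 1·0 + 1·1 + 1·3 + 1·3 = 7.

7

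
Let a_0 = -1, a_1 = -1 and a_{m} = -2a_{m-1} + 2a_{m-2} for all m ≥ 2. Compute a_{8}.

240

The ordinary generating function has denominator 1 + 2z - 2z^2.
Iterating the recurrence: a_0,…,a_{8} = -1, -1, 0, -2, 4, -12, 32, -88, 240.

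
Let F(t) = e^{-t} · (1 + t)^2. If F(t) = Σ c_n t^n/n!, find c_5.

The EGF product rule gives c_5 = Σ_{k_1+k_2=5} C(5; k_1,k_2) · ∏ g_i(k_i), where e^{-t} gives (-1)^k; (1+t)^2 gives the falling factorial (2)_k.
g_1(k) for k = 0…5: 1, -1, 1, -1, 1, -1.
g_2(k) for k = 0…5: 1, 2, 2, 0, 0, 0.
c_5 = Σ_k C(5,k)·g_1(k)·g_2(5−k) = 10·(-1)·2 + 5·1·2 + 1·(-1)·1 = −20 + 10 − 1 = -11.

-11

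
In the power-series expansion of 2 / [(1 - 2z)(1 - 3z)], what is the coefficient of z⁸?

38342

Partial fractions give a closed form: a_n = (-4)·2^n + (6)·3^n.
At n = 8: a_8 = 38342.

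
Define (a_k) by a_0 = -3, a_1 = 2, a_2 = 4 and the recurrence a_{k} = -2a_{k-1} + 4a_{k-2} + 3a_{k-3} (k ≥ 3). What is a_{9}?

-8905

The ordinary generating function has denominator 1 + 2x - 4x^2 - 3x^3.
Iterating the recurrence: a_0,…,a_{9} = -3, 2, 4, -9, 40, -104, 341, -978, 3008, -8905.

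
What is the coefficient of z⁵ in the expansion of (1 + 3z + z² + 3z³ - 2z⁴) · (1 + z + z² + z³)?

2

(1 + 3z + z² + 3z³ - 2z⁴) has coefficients 1,3,1,3,-2 for degrees 0…4.
(1 + z + z² + z³) has coefficients 1,1,1,1,0,0 for degrees 0…5.
[z⁵] = 1·0 + 3·0 + 1·1 + 3·1 − 2·1 = 2.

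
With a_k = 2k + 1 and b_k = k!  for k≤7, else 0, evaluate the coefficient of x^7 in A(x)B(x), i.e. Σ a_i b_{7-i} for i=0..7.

8072

The convolution is the x^7 coefficient of A(x)B(x).
Σ = 1·5040 + 3·720 + 5·120 + 7·24 + 9·6 + 11·2 + 13·1 + 15·1 = 8072.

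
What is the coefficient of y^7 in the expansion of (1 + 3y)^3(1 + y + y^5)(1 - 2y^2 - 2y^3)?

(1 + 3y)^3 has coefficients 1,9,27,27 for degrees 0…3.
(1 + y + y^5) has coefficients 1,1,0,0,0,1,0,0 for degrees 0…7.
Finally multiplying by (1 - 2y^2 - 2y^3), the product of all factors after the first has coefficients 1,1,-2,-4,-2,1,0,-2 for degrees 0…7.
[y^7] = 1·(-2) + 9·0 + 27·1 + 27·(-2) = -29.

-29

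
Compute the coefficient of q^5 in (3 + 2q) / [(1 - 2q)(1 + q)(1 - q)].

The denominator gives the recurrence a_n = 2a_(n−1) + a_(n−2) − 2a_(n−3) for n ≥ 3; the numerator fixes a_0 = 3, a_1 = 8, a_2 = 19.
Iterating: 3, 8, 19, 40, 83, 168, so a_5 = 168.

168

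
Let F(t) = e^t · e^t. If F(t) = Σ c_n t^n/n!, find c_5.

The EGF product rule gives c_5 = Σ_{k_1+k_2=5} C(5; k_1,k_2) · ∏ g_i(k_i), where e^t gives (1)^k; e^t gives (1)^k.
g_1(k) for k = 0…5: 1, 1, 1, 1, 1, 1.
g_2(k) for k = 0…5: 1, 1, 1, 1, 1, 1.
c_5 = Σ_k C(5,k)·g_1(k)·g_2(5−k) = 1·1·1 + 5·1·1 + 10·1·1 + 10·1·1 + 5·1·1 + 1·1·1 = 1 + 5 + 10 + 10 + 5 + 1 = 32.

32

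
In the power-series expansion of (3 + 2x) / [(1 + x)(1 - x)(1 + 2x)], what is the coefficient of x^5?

Partial fractions give a closed form: a_n = (-1/2)·(-1)^n + (5/6)·1^n + (8/3)·(-2)^n.
At n = 5: a_5 = -84.

-84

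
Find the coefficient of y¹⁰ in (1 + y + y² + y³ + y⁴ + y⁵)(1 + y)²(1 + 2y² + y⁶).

4

(1 + y + y² + y³ + y⁴ + y⁵) has coefficients 1,1,1,1,1,1 for degrees 0…5.
(1 + y)² has coefficients 1,2,1,0,0,0,0,0,0,0,0 for degrees 0…10.
Finally multiplying by (1 + 2y² + y⁶), the product of all factors after the first has coefficients 1,2,3,4,2,0,1,2,1,0,0 for degrees 0…10.
[y¹⁰] = 1·0 + 1·0 + 1·1 + 1·2 + 1·1 + 1·0 = 4.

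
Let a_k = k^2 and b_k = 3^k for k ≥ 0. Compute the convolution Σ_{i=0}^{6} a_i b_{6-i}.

Write out a_i and b_{6-i} for i = 0,…,6 and sum the products.
Σ = 0·729 + 1·243 + 4·81 + 9·27 + 16·9 + 25·3 + 36·1 = 1065.

1065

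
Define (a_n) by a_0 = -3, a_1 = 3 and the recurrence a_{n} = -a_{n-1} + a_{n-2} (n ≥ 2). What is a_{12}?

-699

The ordinary generating function has denominator 1 + q - q^2.
Iterating the recurrence: a_0,…,a_{12} = -3, 3, -6, 9, -15, 24, -39, 63, -102, 165, -267, 432, -699.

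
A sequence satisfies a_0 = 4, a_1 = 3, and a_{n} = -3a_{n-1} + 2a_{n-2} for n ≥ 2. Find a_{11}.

The ordinary generating function has denominator 1 + 3t - 2t^2.
Iterating the recurrence: a_0,…,a_{11} = 4, 3, -1, 9, -29, 105, -373, 1329, -4733, 16857, -60037, 213825.

213825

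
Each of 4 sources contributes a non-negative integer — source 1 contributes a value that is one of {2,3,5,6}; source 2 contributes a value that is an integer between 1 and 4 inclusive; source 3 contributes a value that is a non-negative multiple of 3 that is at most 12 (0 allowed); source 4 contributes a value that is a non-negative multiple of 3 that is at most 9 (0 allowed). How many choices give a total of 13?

The generating function for the choices is (t² + t³ + t⁵ + t⁶)·(t + t² + t³ + t⁴)·(1 + t³ + t⁶ + t⁹ + t¹²)·(1 + t³ + t⁶ + t⁹); the count is [t¹³].
(t² + t³ + t⁵ + t⁶) has coefficients 0,0,1,1,0,1,1 for degrees 0…6.
(t + t² + t³ + t⁴) has coefficients 0,1,1,1,1,0,0,0,0,0,0,0,0,0 for degrees 0…13.
Multiplying by (1 + t³ + t⁶ + t⁹ + t¹²) gives running coefficients 0,1,1,1,2,1,1,2,1,1,2,1,1,2 for degrees 0…13.
Finally multiplying by (1 + t³ + t⁶ + t⁹), the product of all factors after the first has coefficients 0,1,1,1,3,2,2,5,3,3,7,4,4,8 for degrees 0…13.
[t¹³] = 1·4 + 1·7 + 1·3 + 1·5 = 19.

19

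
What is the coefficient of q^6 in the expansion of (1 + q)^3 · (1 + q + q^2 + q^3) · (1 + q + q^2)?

(1 + q)^3 has coefficients 1,3,3,1 for degrees 0…3.
(1 + q + q^2 + q^3) has coefficients 1,1,1,1,0,0,0 for degrees 0…6.
Finally multiplying by (1 + q + q^2), the product of all factors after the first has coefficients 1,2,3,3,2,1,0 for degrees 0…6.
[q^6] = 1·0 + 3·1 + 3·2 + 1·3 = 12.

12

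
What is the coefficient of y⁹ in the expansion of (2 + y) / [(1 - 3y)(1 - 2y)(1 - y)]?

Partial fractions give a closed form: a_n = (21/2)·3^n + (-10)·2^n + (3/2)·1^n.
At n = 9: a_9 = 201553.

201553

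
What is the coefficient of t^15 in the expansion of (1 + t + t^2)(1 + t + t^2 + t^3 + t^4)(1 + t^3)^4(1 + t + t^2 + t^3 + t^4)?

(1 + t + t^2) has coefficients 1,1,1 for degrees 0…2.
(1 + t + t^2 + t^3 + t^4) has coefficients 1,1,1,1,1,0,0,0,0,0,0,0,0,0,0,0 for degrees 0…15.
Multiplying by (1 + t^3)^4 gives running coefficients 1,1,1,5,5,4,10,10,6,10,10,4,5,5,1,1 for degrees 0…15.
Finally multiplying by (1 + t + t^2 + t^3 + t^4), the product of all factors after the first has coefficients 1,2,3,8,13,16,25,34,35,40,46,40,35,34,25,16 for degrees 0…15.
[t^15] = 1·16 + 1·25 + 1·34 = 75.

75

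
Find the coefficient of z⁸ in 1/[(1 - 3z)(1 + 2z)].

Partial fractions give a closed form: a_n = (3/5)·3^n + (2/5)·(-2)^n.
At n = 8: a_8 = 4039.

4039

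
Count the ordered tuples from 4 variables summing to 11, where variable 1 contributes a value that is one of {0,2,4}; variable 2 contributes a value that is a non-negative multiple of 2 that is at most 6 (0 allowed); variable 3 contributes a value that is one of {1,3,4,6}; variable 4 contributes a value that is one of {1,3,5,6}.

19

The generating function for the choices is (1 + t² + t⁴)·(1 + t² + t⁴ + t⁶)·(t + t³ + t⁴ + t⁶)·(t + t³ + t⁵ + t⁶); the count is [t¹¹].
(1 + t² + t⁴) has coefficients 1,0,1,0,1 for degrees 0…4.
(1 + t² + t⁴ + t⁶) has coefficients 1,0,1,0,1,0,1,0,0,0,0,0 for degrees 0…11.
Multiplying by (t + t³ + t⁴ + t⁶) gives running coefficients 0,1,0,2,1,2,2,2,2,1,2,0 for degrees 0…11.
Finally multiplying by (t + t³ + t⁵ + t⁶), the product of all factors after the first has coefficients 0,0,1,0,3,1,5,4,6,7,6,8 for degrees 0…11.
[t¹¹] = 1·8 + 1·7 + 1·4 = 19.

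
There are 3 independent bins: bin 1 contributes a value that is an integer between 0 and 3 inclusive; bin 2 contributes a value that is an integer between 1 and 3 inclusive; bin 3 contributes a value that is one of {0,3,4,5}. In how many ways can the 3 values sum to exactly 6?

7

The generating function for the choices is (1 + z + z² + z³)·(z + z² + z³)·(1 + z³ + z⁴ + z⁵); the count is [z⁶].
(1 + z + z² + z³) has coefficients 1,1,1,1 for degrees 0…3.
(z + z² + z³) has coefficients 0,1,1,1,0,0,0 for degrees 0…6.
Finally multiplying by (1 + z³ + z⁴ + z⁵), the product of all factors after the first has coefficients 0,1,1,1,1,2,3 for degrees 0…6.
[z⁶] = 1·3 + 1·2 + 1·1 + 1·1 = 7.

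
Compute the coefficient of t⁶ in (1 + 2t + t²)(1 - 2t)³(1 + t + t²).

(1 + 2t + t²) has coefficients 1,2,1 for degrees 0…2.
(1 - 2t)³ has coefficients 1,-6,12,-8,0,0,0 for degrees 0…6.
Finally multiplying by (1 + t + t²), the product of all factors after the first has coefficients 1,-5,7,-2,4,-8,0 for degrees 0…6.
[t⁶] = 1·0 + 2·(-8) + 1·4 = -12.

-12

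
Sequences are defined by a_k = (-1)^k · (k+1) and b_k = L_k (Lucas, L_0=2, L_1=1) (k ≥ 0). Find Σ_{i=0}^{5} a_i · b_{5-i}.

Write out a_i and b_{5-i} for i = 0,…,5 and sum the products.
Σ = 1·11 − 2·7 + 3·4 − 4·3 + 5·1 − 6·2 = -10.

-10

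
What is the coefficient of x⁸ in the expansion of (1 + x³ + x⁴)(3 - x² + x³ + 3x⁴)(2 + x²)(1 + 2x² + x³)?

20

(1 + x³ + x⁴) has coefficients 1,0,0,1,1 for degrees 0…4.
(3 - x² + x³ + 3x⁴) has coefficients 3,0,-1,1,3,0,0,0,0 for degrees 0…8.
Multiplying by (2 + x²) gives running coefficients 6,0,1,2,5,1,3,0,0 for degrees 0…8.
Finally multiplying by (1 + 2x² + x³), the product of all factors after the first has coefficients 6,0,13,8,7,6,15,7,7 for degrees 0…8.
[x⁸] = 1·7 + 1·6 + 1·7 = 20.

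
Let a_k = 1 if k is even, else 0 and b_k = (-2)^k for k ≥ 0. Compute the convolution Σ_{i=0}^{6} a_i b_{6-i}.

This is [x^6] in the product of the two ordinary generating functions.
Σ = 1·64 + 0·(-32) + 1·16 + 0·(-8) + 1·4 + 0·(-2) + 1·1 = 85.

85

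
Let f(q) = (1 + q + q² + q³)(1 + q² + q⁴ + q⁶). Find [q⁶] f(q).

(1 + q + q² + q³) has coefficients 1,1,1,1 for degrees 0…3.
(1 + q² + q⁴ + q⁶) has coefficients 1,0,1,0,1,0,1 for degrees 0…6.
[q⁶] = 1·1 + 1·0 + 1·1 + 1·0 = 2.

2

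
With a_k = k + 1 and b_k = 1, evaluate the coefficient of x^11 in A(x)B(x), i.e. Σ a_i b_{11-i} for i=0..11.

The convolution is the t^11 coefficient of A(t)B(t).
Σ = 1·1 + 2·1 + 3·1 + 4·1 + 5·1 + 6·1 + 7·1 + 8·1 + 9·1 + 10·1 + 11·1 + 12·1 = 78.

78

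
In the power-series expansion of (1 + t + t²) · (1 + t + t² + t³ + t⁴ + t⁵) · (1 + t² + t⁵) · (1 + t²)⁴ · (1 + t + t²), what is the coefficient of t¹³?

237

(1 + t + t²) has coefficients 1,1,1 for degrees 0…2.
(1 + t + t² + t³ + t⁴ + t⁵) has coefficients 1,1,1,1,1,1,0,0,0,0,0,0,0,0 for degrees 0…13.
Multiplying by (1 + t² + t⁵) gives running coefficients 1,1,2,2,2,3,2,2,1,1,1,0,0,0 for degrees 0…13.
Multiplying by (1 + t²)⁴ gives running coefficients 1,1,6,6,16,17,26,30,30,36,27,30,20,17 for degrees 0…13.
Finally multiplying by (1 + t + t²), the product of all factors after the first has coefficients 1,2,8,13,28,39,59,73,86,96,93,93,77,67 for degrees 0…13.
[t¹³] = 1·67 + 1·77 + 1·93 = 237.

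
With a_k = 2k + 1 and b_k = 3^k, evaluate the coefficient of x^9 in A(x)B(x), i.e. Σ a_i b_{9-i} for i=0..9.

Write out a_i and b_{9-i} for i = 0,…,9 and sum the products.
Σ = 1·19683 + 3·6561 + 5·2187 + 7·729 + 9·243 + 11·81 + 13·27 + 15·9 + 17·3 + 19·1 = 59038.

59038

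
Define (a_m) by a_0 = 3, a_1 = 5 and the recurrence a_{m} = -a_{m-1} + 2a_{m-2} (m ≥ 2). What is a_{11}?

1369

The ordinary generating function has denominator 1 + x - 2x^2.
Iterating the recurrence: a_0,…,a_{11} = 3, 5, 1, 9, -7, 25, -39, 89, -167, 345, -679, 1369.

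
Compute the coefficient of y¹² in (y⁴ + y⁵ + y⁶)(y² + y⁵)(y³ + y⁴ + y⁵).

(y⁴ + y⁵ + y⁶) has coefficients 0,0,0,0,1,1,1 for degrees 0…6.
(y² + y⁵) has coefficients 0,0,1,0,0,1,0,0,0,0,0,0,0 for degrees 0…12.
Finally multiplying by (y³ + y⁴ + y⁵), the product of all factors after the first has coefficients 0,0,0,0,0,1,1,1,1,1,1,0,0 for degrees 0…12.
[y¹²] = 1·1 + 1·1 + 1·1 = 3.

3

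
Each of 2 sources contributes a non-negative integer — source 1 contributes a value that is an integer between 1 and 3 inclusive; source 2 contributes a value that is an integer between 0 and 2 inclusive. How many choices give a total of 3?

3

The generating function for the choices is (q + q² + q³)·(1 + q + q²); the count is [q³].
(q + q² + q³) has coefficients 0,1,1,1 for degrees 0…3.
(1 + q + q²) has coefficients 1,1,1,0 for degrees 0…3.
[q³] = 1·1 + 1·1 + 1·1 = 3.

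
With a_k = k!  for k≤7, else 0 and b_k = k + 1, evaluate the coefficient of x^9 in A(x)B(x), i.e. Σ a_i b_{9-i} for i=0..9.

18821

Write out a_i and b_{9-i} for i = 0,…,9 and sum the products.
Σ = 1·10 + 1·9 + 2·8 + 6·7 + 24·6 + 120·5 + 720·4 + 5040·3 + 0·2 + 0·1 = 18821.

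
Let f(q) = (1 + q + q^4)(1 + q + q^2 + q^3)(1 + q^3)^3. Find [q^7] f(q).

13

(1 + q + q^4) has coefficients 1,1,0,0,1 for degrees 0…4.
(1 + q + q^2 + q^3) has coefficients 1,1,1,1,0,0,0,0 for degrees 0…7.
Finally multiplying by (1 + q^3)^3, the product of all factors after the first has coefficients 1,1,1,4,3,3,6,3 for degrees 0…7.
[q^7] = 1·3 + 1·6 + 1·4 = 13.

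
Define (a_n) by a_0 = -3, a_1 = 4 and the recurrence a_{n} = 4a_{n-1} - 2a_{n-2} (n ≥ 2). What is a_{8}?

37584

The ordinary generating function has denominator 1 - 4x + 2x^2.
Iterating the recurrence: a_0,…,a_{8} = -3, 4, 22, 80, 276, 944, 3224, 11008, 37584.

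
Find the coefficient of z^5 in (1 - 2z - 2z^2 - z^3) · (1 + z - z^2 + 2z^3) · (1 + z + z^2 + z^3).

(1 - 2z - 2z^2 - z^3) has coefficients 1,-2,-2,-1 for degrees 0…3.
(1 + z - z^2 + 2z^3) has coefficients 1,1,-1,2,0,0 for degrees 0…5.
Finally multiplying by (1 + z + z^2 + z^3), the product of all factors after the first has coefficients 1,2,1,3,2,1 for degrees 0…5.
[z^5] = 1·1 − 2·2 − 2·3 − 1·1 = -10.

-10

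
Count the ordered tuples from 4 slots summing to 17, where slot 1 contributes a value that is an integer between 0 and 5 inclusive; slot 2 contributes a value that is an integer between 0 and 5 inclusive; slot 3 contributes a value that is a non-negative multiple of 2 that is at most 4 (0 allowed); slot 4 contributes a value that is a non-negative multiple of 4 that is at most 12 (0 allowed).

The generating function for the choices is (1 + y + y^2 + y^3 + y^4 + y^5)·(1 + y + y^2 + y^3 + y^4 + y^5)·(1 + y^2 + y^4)·(1 + y^4 + y^8 + y^12); the count is [y^17].
(1 + y + y^2 + y^3 + y^4 + y^5) has coefficients 1,1,1,1,1,1 for degrees 0…5.
(1 + y + y^2 + y^3 + y^4 + y^5) has coefficients 1,1,1,1,1,1,0,0,0,0,0,0,0,0,0,0,0,0 for degrees 0…17.
Multiplying by (1 + y^2 + y^4) gives running coefficients 1,1,2,2,3,3,2,2,1,1,0,0,0,0,0,0,0,0 for degrees 0…17.
Finally multiplying by (1 + y^4 + y^8 + y^12), the product of all factors after the first has coefficients 1,1,2,2,4,4,4,4,5,5,4,4,5,5,4,4,4,4 for degrees 0…17.
[y^17] = 1·4 + 1·4 + 1·4 + 1·4 + 1·5 + 1·5 = 26.

26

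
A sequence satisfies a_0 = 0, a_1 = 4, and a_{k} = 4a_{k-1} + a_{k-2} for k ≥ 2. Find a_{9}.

The ordinary generating function has denominator 1 - 4q - q^2.
Iterating the recurrence: a_0,…,a_{9} = 0, 4, 16, 68, 288, 1220, 5168, 21892, 92736, 392836.

392836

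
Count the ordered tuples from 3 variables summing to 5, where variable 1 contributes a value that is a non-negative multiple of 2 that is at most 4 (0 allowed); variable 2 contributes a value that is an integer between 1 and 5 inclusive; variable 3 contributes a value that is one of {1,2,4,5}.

5

The generating function for the choices is (1 + t^2 + t^4)·(t + t^2 + t^3 + t^4 + t^5)·(t + t^2 + t^4 + t^5); the count is [t^5].
(1 + t^2 + t^4) has coefficients 1,0,1,0,1 for degrees 0…4.
(t + t^2 + t^3 + t^4 + t^5) has coefficients 0,1,1,1,1,1 for degrees 0…5.
Finally multiplying by (t + t^2 + t^4 + t^5), the product of all factors after the first has coefficients 0,0,1,2,2,3 for degrees 0…5.
[t^5] = 1·3 + 1·2 + 1·0 = 5.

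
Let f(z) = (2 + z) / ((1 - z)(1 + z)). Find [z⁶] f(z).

2

Partial fractions give a closed form: a_n = (3/2)·1^n + (1/2)·(-1)^n.
At n = 6: a_6 = 2.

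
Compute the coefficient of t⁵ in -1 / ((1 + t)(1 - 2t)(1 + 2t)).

21

Partial fractions give a closed form: a_n = (1/3)·(-1)^n + (-1/3)·2^n + (-1)·(-2)^n.
At n = 5: a_5 = 21.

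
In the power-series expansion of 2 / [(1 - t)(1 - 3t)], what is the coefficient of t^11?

Partial fractions give a closed form: a_n = (-1)·1^n + (3)·3^n.
At n = 11: a_11 = 531440.

531440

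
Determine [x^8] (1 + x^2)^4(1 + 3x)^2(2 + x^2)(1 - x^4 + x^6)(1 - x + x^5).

74

(1 + x^2)^4 has coefficients 1,0,4,0,6,0,4,0,1 for degrees 0…8.
(1 + 3x)^2 has coefficients 1,6,9,0,0,0,0,0,0 for degrees 0…8.
Multiplying by (2 + x^2) gives running coefficients 2,12,19,6,9,0,0,0,0 for degrees 0…8.
Multiplying by (1 - x^4 + x^6) gives running coefficients 2,12,19,6,7,-12,-17,6,10 for degrees 0…8.
Finally multiplying by (1 - x + x^5), the product of all factors after the first has coefficients 2,10,7,-13,1,-17,7,42,10 for degrees 0…8.
[x^8] = 1·10 + 4·7 + 6·1 + 4·7 + 1·2 = 74.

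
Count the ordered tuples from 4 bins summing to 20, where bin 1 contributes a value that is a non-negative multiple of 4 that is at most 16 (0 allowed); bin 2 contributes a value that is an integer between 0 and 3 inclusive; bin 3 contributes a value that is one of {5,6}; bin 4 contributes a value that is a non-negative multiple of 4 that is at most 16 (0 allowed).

8

The generating function for the choices is (1 + x^4 + x^8 + x^12 + x^16)·(1 + x + x^2 + x^3)·(x^5 + x^6)·(1 + x^4 + x^8 + x^12 + x^16); the count is [x^20].
(1 + x^4 + x^8 + x^12 + x^16) has coefficients 1,0,0,0,1,0,0,0,1,0,0,0,1,0,0,0,1 for degrees 0…16.
(1 + x + x^2 + x^3) has coefficients 1,1,1,1,0,0,0,0,0,0,0,0,0,0,0,0,0,0,0,0,0 for degrees 0…20.
Multiplying by (x^5 + x^6) gives running coefficients 0,0,0,0,0,1,2,2,2,1,0,0,0,0,0,0,0,0,0,0,0 for degrees 0…20.
Finally multiplying by (1 + x^4 + x^8 + x^12 + x^16), the product of all factors after the first has coefficients 0,0,0,0,0,1,2,2,2,2,2,2,2,2,2,2,2,2,2,2,2 for degrees 0…20.
[x^20] = 1·2 + 1·2 + 1·2 + 1·2 + 1·0 = 8.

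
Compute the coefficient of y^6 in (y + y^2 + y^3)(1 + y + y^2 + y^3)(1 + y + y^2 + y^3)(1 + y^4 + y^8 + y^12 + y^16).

12

(y + y^2 + y^3) has coefficients 0,1,1,1 for degrees 0…3.
(1 + y + y^2 + y^3) has coefficients 1,1,1,1,0,0,0 for degrees 0…6.
Multiplying by (1 + y + y^2 + y^3) gives running coefficients 1,2,3,4,3,2,1 for degrees 0…6.
Finally multiplying by (1 + y^4 + y^8 + y^12 + y^16), the product of all factors after the first has coefficients 1,2,3,4,4,4,4 for degrees 0…6.
[y^6] = 1·4 + 1·4 + 1·4 = 12.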